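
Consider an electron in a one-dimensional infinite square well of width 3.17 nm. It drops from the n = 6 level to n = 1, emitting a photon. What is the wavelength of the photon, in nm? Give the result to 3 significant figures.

λ = 947 nm

E_1 = h²/(8m_eL²) = 5.995×10^-21 J, so ΔE = (6² − 1²)E_1 = 2.098×10^-19 J.
λ = hc/ΔE = (6.626×10^-34·2.998×10^8)/2.098×10^-19 = 9.47×10^-7 m = 947 nm.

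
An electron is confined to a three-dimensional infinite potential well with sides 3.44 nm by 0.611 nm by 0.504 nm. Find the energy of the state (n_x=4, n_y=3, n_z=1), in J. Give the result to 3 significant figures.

E = 1.77×10^-18 J

For a 3D rectangular well E = (h²/8m_e)·Σ n_i²/L_i² = (6.626×10^-34)²/(8·9.109×10^-31) · [4²/(3.44 nm)² + 3²/(0.611 nm)² + 1²/(0.504 nm)²].
Evaluating gives E = 1.77×10^-18 J.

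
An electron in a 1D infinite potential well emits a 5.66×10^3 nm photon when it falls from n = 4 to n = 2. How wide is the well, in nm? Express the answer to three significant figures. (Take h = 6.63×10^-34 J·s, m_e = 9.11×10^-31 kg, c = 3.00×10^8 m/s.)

The photon carries ΔE = hc/λ = 6.63×10^-34·3.00×10^8/5.66×10^-6 m = 3.514×10^-20 J.
Since ΔE = (4² − 2²)E_1, E_1 = 2.928×10^-21 J, and L = h/√(8m_eE_1) = 4.54×10^-9 m = 4.54 nm.

L = 4.54 nm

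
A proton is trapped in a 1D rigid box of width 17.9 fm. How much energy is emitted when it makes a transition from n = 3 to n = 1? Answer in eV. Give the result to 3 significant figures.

|ΔE| = 5.11×10^6 eV

E_1 = h²/(8m_pL²) = 1.024×10^-13 J.
|ΔE| = |3² − 1²|·E_1 = 8·1.024×10^-13 J = 8.192×10^-13 J = 5.11×10^6 eV.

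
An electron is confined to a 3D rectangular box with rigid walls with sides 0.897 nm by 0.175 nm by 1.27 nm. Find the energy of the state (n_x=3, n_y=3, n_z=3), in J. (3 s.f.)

For a 3D rectangular well E = (h²/8m_e)·Σ n_i²/L_i² = (6.626×10^-34)²/(8·9.109×10^-31) · [3²/(0.897 nm)² + 3²/(0.175 nm)² + 3²/(1.27 nm)²].
Evaluating gives E = 1.87×10^-17 J.

E = 1.87×10^-17 J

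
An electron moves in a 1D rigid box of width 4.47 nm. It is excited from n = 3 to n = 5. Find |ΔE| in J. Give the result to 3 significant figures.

E_1 = h²/(8m_eL²) = 3.015×10^-21 J.
|ΔE| = |3² − 5²|·E_1 = 16·3.015×10^-21 J = 4.82×10^-20 J.

|ΔE| = 4.82×10^-20 J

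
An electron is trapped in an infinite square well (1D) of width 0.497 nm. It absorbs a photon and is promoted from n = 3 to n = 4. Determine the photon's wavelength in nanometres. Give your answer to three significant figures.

λ = 116 nm

E_1 = h²/(8m_eL²) = 2.439×10^-19 J, so ΔE = (4² − 3²)E_1 = 1.707×10^-18 J.
λ = hc/ΔE = (6.626×10^-34·2.998×10^8)/1.707×10^-18 = 1.16×10^-7 m = 116 nm.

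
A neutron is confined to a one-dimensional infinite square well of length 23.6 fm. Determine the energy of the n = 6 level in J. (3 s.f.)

E_6 = 2.12×10^-12 J

For an infinite well E_n = n²h²/(8m_nL²), so E_1 = h²/(8m_nL²) = (6.626×10^-34)²/(8·1.675×10^-27·(2.36×10^-14 m)²) = 5.883×10^-14 J.
Then E_6 = 6²·E_1 = 36·5.883×10^-14 J = 2.12×10^-12 J.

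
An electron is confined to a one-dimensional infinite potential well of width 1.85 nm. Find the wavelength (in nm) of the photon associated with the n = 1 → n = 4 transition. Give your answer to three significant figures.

E_1 = h²/(8m_eL²) = 1.760×10^-20 J, so ΔE = (4² − 1²)E_1 = 2.640×10^-19 J.
λ = hc/ΔE = (6.626×10^-34·2.998×10^8)/2.640×10^-19 = 7.52×10^-7 m = 752 nm.

λ = 752 nm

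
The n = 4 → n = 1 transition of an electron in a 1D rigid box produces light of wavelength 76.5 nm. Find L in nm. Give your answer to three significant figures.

L = 0.590 nm

The photon carries ΔE = hc/λ = 6.626×10^-34·2.998×10^8/7.65×10^-8 m = 2.597×10^-18 J.
Since ΔE = (4² − 1²)E_1, E_1 = 1.731×10^-19 J, and L = h/√(8m_eE_1) = 5.90×10^-10 m = 0.590 nm.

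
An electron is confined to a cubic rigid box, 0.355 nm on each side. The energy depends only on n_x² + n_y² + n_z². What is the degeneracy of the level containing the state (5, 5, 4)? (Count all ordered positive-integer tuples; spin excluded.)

degeneracy = 12

The level has n_x² + n_y² + n_z² = 66. The ordered positive-integer solutions are (1, 1, 8), (1, 4, 7), (1, 7, 4), (1, 8, 1), (4, 1, 7), (4, 5, 5), (4, 7, 1), (5, 4, 5), (5, 5, 4), (7, 1, 4), (7, 4, 1), (8, 1, 1).
That gives 12 states.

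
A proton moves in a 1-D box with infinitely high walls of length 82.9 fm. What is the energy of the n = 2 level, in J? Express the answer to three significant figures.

For an infinite well E_n = n²h²/(8m_pL²), so E_1 = h²/(8m_pL²) = (6.626×10^-34)²/(8·1.673×10^-27·(8.29×10^-14 m)²) = 4.773×10^-15 J.
Then E_2 = 2²·E_1 = 4·4.773×10^-15 J = 1.91×10^-14 J.

E_2 = 1.91×10^-14 J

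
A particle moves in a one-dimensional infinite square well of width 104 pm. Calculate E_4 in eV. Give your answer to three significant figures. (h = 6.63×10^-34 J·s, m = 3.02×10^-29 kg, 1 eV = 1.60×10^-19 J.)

E_4 = 16.8 eV

For an infinite well E_n = n²h²/(8mL²), so E_1 = h²/(8mL²) = (6.63×10^-34)²/(8·3.02×10^-29·(1.04×10^-10 m)²) = 1.682×10^-19 J.
Then E_4 = 4²·E_1 = 16·1.682×10^-19 J = 2.691×10^-18 J.
Converting, E_4 = 2.691×10^-18 J / (1.60×10^-19 J/eV) = 16.8 eV.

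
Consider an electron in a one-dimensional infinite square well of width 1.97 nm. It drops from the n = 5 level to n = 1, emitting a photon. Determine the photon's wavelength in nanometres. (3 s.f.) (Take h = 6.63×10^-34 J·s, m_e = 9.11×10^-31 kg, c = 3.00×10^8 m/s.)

λ = 533 nm

E_1 = h²/(8m_eL²) = 1.554×10^-20 J, so ΔE = (5² − 1²)E_1 = 3.730×10^-19 J.
λ = hc/ΔE = (6.63×10^-34·3.00×10^8)/3.730×10^-19 = 5.33×10^-7 m = 533 nm.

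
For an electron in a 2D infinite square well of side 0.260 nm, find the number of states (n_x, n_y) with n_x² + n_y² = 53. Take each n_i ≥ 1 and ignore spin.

The level has n_x² + n_y² = 53. The ordered positive-integer solutions are (2, 7), (7, 2).
That gives 2 states.

degeneracy = 2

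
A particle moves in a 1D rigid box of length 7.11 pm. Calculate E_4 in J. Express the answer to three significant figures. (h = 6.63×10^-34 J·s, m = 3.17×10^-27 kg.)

For an infinite well E_n = n²h²/(8mL²), so E_1 = h²/(8mL²) = (6.63×10^-34)²/(8·3.17×10^-27·(7.11×10^-12 m)²) = 3.429×10^-19 J.
Then E_4 = 4²·E_1 = 16·3.429×10^-19 J = 5.49×10^-18 J.

E_4 = 5.49×10^-18 J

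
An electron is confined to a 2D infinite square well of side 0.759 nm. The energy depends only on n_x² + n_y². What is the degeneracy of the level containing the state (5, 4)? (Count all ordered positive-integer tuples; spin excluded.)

degeneracy = 2

The level has n_x² + n_y² = 41. The ordered positive-integer solutions are (4, 5), (5, 4).
That gives 2 states.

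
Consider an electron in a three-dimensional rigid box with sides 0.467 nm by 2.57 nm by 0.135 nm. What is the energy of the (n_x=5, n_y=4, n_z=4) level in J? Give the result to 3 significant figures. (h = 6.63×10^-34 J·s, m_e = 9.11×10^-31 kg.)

E = 6.00×10^-17 J

For a 3D rectangular well E = (h²/8m_e)·Σ n_i²/L_i² = (6.63×10^-34)²/(8·9.11×10^-31) · [5²/(0.467 nm)² + 4²/(2.57 nm)² + 4²/(0.135 nm)²].
Evaluating gives E = 6.00×10^-17 J.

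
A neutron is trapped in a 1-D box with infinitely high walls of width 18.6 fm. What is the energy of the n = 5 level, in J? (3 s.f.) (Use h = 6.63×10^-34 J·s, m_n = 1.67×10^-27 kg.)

For an infinite well E_n = n²h²/(8m_nL²), so E_1 = h²/(8m_nL²) = (6.63×10^-34)²/(8·1.67×10^-27·(1.86×10^-14 m)²) = 9.510×10^-14 J.
Then E_5 = 5²·E_1 = 25·9.510×10^-14 J = 2.38×10^-12 J.

E_5 = 2.38×10^-12 J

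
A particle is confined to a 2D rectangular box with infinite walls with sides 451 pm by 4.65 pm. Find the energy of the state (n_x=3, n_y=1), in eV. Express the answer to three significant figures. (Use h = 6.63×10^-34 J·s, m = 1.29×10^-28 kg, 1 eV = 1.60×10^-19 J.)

E = 123 eV

For a 2D rectangular well E = (h²/8m)·Σ n_i²/L_i² = (6.63×10^-34)²/(8·1.29×10^-28) · [3²/(451 pm)² + 1²/(4.65 pm)²].
Evaluating gives E = 1.972×10^-17 J = 123 eV.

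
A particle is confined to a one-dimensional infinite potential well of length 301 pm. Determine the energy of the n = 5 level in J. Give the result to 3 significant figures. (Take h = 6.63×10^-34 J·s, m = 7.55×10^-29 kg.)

For an infinite well E_n = n²h²/(8mL²), so E_1 = h²/(8mL²) = (6.63×10^-34)²/(8·7.55×10^-29·(3.01×10^-10 m)²) = 8.033×10^-21 J.
Then E_5 = 5²·E_1 = 25·8.033×10^-21 J = 2.01×10^-19 J.

E_5 = 2.01×10^-19 J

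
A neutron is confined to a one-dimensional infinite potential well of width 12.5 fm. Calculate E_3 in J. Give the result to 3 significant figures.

For an infinite well E_n = n²h²/(8m_nL²), so E_1 = h²/(8m_nL²) = (6.626×10^-34)²/(8·1.675×10^-27·(1.25×10^-14 m)²) = 2.097×10^-13 J.
Then E_3 = 3²·E_1 = 9·2.097×10^-13 J = 1.89×10^-12 J.

E_3 = 1.89×10^-12 J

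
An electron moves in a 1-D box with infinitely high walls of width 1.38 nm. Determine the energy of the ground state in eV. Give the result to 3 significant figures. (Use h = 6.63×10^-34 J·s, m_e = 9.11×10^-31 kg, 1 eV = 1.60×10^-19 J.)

For an infinite well E_n = n²h²/(8m_eL²), so E_1 = h²/(8m_eL²) = (6.63×10^-34)²/(8·9.11×10^-31·(1.38×10^-9 m)²) = 3.167×10^-20 J.
Converting, E_1 = 3.167×10^-20 J / (1.60×10^-19 J/eV) = 0.198 eV.

E_1 = 0.198 eV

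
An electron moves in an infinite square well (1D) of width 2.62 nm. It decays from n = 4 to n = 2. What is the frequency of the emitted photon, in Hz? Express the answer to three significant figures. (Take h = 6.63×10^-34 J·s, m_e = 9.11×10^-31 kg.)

E_1 = h²/(8m_eL²) = 8.787×10^-21 J and ΔE = (4² − 2²)E_1 = 1.054×10^-19 J.
f = ΔE/h = 1.054×10^-19/6.63×10^-34 = 1.59×10^14 Hz.

f = 1.59×10^14 Hz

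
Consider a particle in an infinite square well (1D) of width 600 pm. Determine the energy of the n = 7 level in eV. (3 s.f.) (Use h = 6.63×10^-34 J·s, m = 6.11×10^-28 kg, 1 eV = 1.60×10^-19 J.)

E_7 = 0.0765 eV

For an infinite well E_n = n²h²/(8mL²), so E_1 = h²/(8mL²) = (6.63×10^-34)²/(8·6.11×10^-28·(6.00×10^-10 m)²) = 2.498×10^-22 J.
Then E_7 = 7²·E_1 = 49·2.498×10^-22 J = 1.224×10^-20 J.
Converting, E_7 = 1.224×10^-20 J / (1.60×10^-19 J/eV) = 0.0765 eV.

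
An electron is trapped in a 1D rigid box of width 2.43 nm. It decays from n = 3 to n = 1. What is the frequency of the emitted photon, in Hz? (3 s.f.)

E_1 = h²/(8m_eL²) = 1.020×10^-20 J and ΔE = (3² − 1²)E_1 = 8.160×10^-20 J.
f = ΔE/h = 8.160×10^-20/6.626×10^-34 = 1.23×10^14 Hz.

f = 1.23×10^14 Hz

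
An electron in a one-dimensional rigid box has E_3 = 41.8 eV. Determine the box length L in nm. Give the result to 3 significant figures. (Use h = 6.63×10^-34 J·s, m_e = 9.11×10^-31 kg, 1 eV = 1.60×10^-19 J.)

From E_n = n²h²/(8m_eL²), L = n·h/√(8m_eE_n).
E_3 = 41.8 eV = 6.688×10^-18 J, so L = 3·6.63×10^-34/√(8·9.11×10^-31·6.688×10^-18) = 2.85×10^-10 m = 0.285 nm.

L = 0.285 nm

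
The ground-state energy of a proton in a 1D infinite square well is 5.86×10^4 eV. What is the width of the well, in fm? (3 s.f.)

From E_n = n²h²/(8m_pL²), L = n·h/√(8m_pE_n).
E_1 = 5.86×10^4 eV = 9.388×10^-15 J, so L = 1·6.626×10^-34/√(8·1.673×10^-27·9.388×10^-15) = 5.91×10^-14 m = 59.1 fm.

L = 59.1 fm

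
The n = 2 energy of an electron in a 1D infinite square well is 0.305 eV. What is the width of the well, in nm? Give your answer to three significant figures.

From E_n = n²h²/(8m_eL²), L = n·h/√(8m_eE_n).
E_2 = 0.305 eV = 4.886×10^-20 J, so L = 2·6.626×10^-34/√(8·9.109×10^-31·4.886×10^-20) = 2.22×10^-9 m = 2.22 nm.

L = 2.22 nm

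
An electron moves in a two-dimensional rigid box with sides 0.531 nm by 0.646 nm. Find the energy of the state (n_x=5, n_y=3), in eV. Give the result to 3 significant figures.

E = 41.5 eV

For a 2D rectangular well E = (h²/8m_e)·Σ n_i²/L_i² = (6.626×10^-34)²/(8·9.109×10^-31) · [5²/(0.531 nm)² + 3²/(0.646 nm)²].
Evaluating gives E = 6.641×10^-18 J = 41.5 eV.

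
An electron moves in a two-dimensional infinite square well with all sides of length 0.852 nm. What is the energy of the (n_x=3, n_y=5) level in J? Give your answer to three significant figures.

E = 2.82×10^-18 J

For a 2D rectangular well E = (h²/8m_e)·Σ n_i²/L_i² = (6.626×10^-34)²/(8·9.109×10^-31) · [3²/(0.852 nm)² + 5²/(0.852 nm)²].
Evaluating gives E = 2.82×10^-18 J.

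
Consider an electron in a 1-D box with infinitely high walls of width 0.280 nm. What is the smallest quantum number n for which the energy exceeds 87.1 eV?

E_1 = h²/(8m_eL²) = 7.685×10^-19 J = 4.797 eV.
Need n² > 87.1/4.797 = 18.16, i.e. n > 4.261.
The smallest integer satisfying this is n = 5.

n = 5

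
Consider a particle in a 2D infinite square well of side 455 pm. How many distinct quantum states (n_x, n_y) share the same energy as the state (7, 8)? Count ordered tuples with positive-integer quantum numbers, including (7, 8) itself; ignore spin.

degeneracy = 2

The level has n_x² + n_y² = 113. The ordered positive-integer solutions are (7, 8), (8, 7).
That gives 2 states.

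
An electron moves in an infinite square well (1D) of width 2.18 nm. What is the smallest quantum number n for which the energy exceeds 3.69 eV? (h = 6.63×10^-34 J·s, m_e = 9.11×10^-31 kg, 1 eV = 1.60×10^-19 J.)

n = 7

E_1 = h²/(8m_eL²) = 1.269×10^-20 J = 0.07931 eV.
Need n² > 3.69/0.07931 = 46.53, i.e. n > 6.821.
The smallest integer satisfying this is n = 7.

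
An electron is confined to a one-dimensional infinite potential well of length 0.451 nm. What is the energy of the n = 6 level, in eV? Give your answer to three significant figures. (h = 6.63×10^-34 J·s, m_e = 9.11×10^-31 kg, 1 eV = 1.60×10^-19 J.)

E_6 = 66.7 eV

For an infinite well E_n = n²h²/(8m_eL²), so E_1 = h²/(8m_eL²) = (6.63×10^-34)²/(8·9.11×10^-31·(4.51×10^-10 m)²) = 2.965×10^-19 J.
Then E_6 = 6²·E_1 = 36·2.965×10^-19 J = 1.067×10^-17 J.
Converting, E_6 = 1.067×10^-17 J / (1.60×10^-19 J/eV) = 66.7 eV.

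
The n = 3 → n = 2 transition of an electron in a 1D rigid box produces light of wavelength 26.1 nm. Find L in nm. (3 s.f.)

The photon carries ΔE = hc/λ = 6.626×10^-34·2.998×10^8/2.61×10^-8 m = 7.611×10^-18 J.
Since ΔE = (3² − 2²)E_1, E_1 = 1.522×10^-18 J, and L = h/√(8m_eE_1) = 1.99×10^-10 m = 0.199 nm.

L = 0.199 nm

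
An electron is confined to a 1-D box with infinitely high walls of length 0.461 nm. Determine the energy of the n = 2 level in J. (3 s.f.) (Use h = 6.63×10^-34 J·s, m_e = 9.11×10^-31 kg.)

For an infinite well E_n = n²h²/(8m_eL²), so E_1 = h²/(8m_eL²) = (6.63×10^-34)²/(8·9.11×10^-31·(4.61×10^-10 m)²) = 2.838×10^-19 J.
Then E_2 = 2²·E_1 = 4·2.838×10^-19 J = 1.14×10^-18 J.

E_2 = 1.14×10^-18 J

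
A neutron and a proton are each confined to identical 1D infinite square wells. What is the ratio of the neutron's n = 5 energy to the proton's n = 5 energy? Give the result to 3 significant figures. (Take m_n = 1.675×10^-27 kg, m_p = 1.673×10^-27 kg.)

0.999

E_n ∝ 1/m at fixed n and L, so the ratio is m_p/m_n = 1.673×10^-27/1.675×10^-27 = 0.999.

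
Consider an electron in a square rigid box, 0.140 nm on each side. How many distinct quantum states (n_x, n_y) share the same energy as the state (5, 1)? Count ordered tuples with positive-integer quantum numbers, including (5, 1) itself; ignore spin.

degeneracy = 2

The level has n_x² + n_y² = 26. The ordered positive-integer solutions are (1, 5), (5, 1).
That gives 2 states.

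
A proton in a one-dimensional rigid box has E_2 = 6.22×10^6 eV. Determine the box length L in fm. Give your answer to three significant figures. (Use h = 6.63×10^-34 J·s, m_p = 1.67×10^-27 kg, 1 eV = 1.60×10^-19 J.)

L = 11.5 fm

From E_n = n²h²/(8m_pL²), L = n·h/√(8m_pE_n).
E_2 = 6.22×10^6 eV = 9.952×10^-13 J, so L = 2·6.63×10^-34/√(8·1.67×10^-27·9.952×10^-13) = 1.15×10^-14 m = 11.5 fm.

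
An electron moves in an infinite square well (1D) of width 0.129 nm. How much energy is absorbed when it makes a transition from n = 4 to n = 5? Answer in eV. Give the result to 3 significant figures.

E_1 = h²/(8m_eL²) = 3.620×10^-18 J.
|ΔE| = |4² − 5²|·E_1 = 9·3.620×10^-18 J = 3.258×10^-17 J = 203 eV.

|ΔE| = 203 eV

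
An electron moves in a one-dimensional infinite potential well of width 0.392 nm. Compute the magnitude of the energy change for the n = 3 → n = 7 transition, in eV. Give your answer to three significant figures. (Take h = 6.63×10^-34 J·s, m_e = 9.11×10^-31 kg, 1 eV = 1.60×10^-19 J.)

|ΔE| = 98.1 eV

E_1 = h²/(8m_eL²) = 3.925×10^-19 J.
|ΔE| = |3² − 7²|·E_1 = 40·3.925×10^-19 J = 1.570×10^-17 J = 98.1 eV.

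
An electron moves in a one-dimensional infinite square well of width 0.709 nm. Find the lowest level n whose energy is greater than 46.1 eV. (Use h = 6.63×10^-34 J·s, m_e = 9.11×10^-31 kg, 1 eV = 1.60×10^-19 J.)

n = 8

E_1 = h²/(8m_eL²) = 1.200×10^-19 J = 0.7500 eV.
Need n² > 46.1/0.7500 = 61.47, i.e. n > 7.840.
The smallest integer satisfying this is n = 8.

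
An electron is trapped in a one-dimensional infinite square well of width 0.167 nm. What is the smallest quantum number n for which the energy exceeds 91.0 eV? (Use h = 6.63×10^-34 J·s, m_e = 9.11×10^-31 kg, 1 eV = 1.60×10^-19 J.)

n = 3

E_1 = h²/(8m_eL²) = 2.163×10^-18 J = 13.52 eV.
Need n² > 91.0/13.52 = 6.731, i.e. n > 2.594.
The smallest integer satisfying this is n = 3.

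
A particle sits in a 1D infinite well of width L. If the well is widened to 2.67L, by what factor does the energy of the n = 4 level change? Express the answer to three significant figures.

0.140

E_n ∝ 1/L², so the energy scales by 1/2.67² = 0.140.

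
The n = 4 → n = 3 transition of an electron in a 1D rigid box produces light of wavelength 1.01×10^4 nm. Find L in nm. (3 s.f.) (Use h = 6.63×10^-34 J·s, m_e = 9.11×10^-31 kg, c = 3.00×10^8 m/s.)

The photon carries ΔE = hc/λ = 6.63×10^-34·3.00×10^8/1.01×10^-5 m = 1.969×10^-20 J.
Since ΔE = (4² − 3²)E_1, E_1 = 2.813×10^-21 J, and L = h/√(8m_eE_1) = 4.63×10^-9 m = 4.63 nm.

L = 4.63 nm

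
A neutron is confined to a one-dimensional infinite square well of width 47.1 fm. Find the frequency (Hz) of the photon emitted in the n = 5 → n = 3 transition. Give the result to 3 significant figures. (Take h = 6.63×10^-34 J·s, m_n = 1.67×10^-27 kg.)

f = 3.58×10^20 Hz

E_1 = h²/(8m_nL²) = 1.483×10^-14 J and ΔE = (5² − 3²)E_1 = 2.373×10^-13 J.
f = ΔE/h = 2.373×10^-13/6.63×10^-34 = 3.58×10^20 Hz.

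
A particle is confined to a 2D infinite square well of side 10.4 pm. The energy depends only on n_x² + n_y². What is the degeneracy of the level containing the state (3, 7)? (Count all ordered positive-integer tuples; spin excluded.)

The level has n_x² + n_y² = 58. The ordered positive-integer solutions are (3, 7), (7, 3).
That gives 2 states.

degeneracy = 2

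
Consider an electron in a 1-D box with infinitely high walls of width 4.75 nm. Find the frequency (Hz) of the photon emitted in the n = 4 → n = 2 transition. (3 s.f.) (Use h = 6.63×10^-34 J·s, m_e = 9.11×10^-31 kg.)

f = 4.84×10^13 Hz

E_1 = h²/(8m_eL²) = 2.673×10^-21 J and ΔE = (4² − 2²)E_1 = 3.208×10^-20 J.
f = ΔE/h = 3.208×10^-20/6.63×10^-34 = 4.84×10^13 Hz.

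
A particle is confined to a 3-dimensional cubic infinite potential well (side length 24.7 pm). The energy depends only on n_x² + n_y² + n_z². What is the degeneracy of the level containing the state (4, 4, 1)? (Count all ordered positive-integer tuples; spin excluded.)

degeneracy = 6

The level has n_x² + n_y² + n_z² = 33. The ordered positive-integer solutions are (1, 4, 4), (2, 2, 5), (2, 5, 2), (4, 1, 4), (4, 4, 1), (5, 2, 2).
That gives 6 states.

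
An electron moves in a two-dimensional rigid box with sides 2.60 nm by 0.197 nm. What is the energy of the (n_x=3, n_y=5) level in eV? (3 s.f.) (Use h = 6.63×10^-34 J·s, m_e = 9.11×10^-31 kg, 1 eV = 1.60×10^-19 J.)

For a 2D rectangular well E = (h²/8m_e)·Σ n_i²/L_i² = (6.63×10^-34)²/(8·9.11×10^-31) · [3²/(2.60 nm)² + 5²/(0.197 nm)²].
Evaluating gives E = 3.893×10^-17 J = 243 eV.

E = 243 eV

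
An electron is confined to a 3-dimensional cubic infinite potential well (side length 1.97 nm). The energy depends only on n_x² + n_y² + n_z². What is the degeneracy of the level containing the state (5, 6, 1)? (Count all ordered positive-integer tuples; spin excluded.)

degeneracy = 12

The level has n_x² + n_y² + n_z² = 62. The ordered positive-integer solutions are (1, 5, 6), (1, 6, 5), (2, 3, 7), (2, 7, 3), (3, 2, 7), (3, 7, 2), (5, 1, 6), (5, 6, 1), (6, 1, 5), (6, 5, 1), (7, 2, 3), (7, 3, 2).
That gives 12 states.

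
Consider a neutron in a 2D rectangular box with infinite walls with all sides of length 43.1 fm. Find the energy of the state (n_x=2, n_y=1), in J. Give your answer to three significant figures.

E = 8.82×10^-14 J

For a 2D rectangular well E = (h²/8m_n)·Σ n_i²/L_i² = (6.626×10^-34)²/(8·1.675×10^-27) · [2²/(43.1 fm)² + 1²/(43.1 fm)²].
Evaluating gives E = 8.82×10^-14 J.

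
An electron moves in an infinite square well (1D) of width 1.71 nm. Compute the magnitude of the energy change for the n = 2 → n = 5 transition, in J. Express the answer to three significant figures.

E_1 = h²/(8m_eL²) = 2.060×10^-20 J.
|ΔE| = |2² − 5²|·E_1 = 21·2.060×10^-20 J = 4.33×10^-19 J.

|ΔE| = 4.33×10^-19 J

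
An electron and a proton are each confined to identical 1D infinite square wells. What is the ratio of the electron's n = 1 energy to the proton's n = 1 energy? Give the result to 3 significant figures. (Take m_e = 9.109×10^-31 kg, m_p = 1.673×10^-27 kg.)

E_n ∝ 1/m at fixed n and L, so the ratio is m_p/m_e = 1.673×10^-27/9.109×10^-31 = 1.84×10^3.

1.84×10^3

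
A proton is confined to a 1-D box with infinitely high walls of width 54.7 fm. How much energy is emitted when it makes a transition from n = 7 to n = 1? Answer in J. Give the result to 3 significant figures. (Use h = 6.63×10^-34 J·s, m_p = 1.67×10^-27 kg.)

|ΔE| = 5.28×10^-13 J

E_1 = h²/(8m_pL²) = 1.100×10^-14 J.
|ΔE| = |7² − 1²|·E_1 = 48·1.100×10^-14 J = 5.28×10^-13 J.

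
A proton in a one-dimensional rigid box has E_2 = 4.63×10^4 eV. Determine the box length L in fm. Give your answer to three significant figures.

From E_n = n²h²/(8m_pL²), L = n·h/√(8m_pE_n).
E_2 = 4.63×10^4 eV = 7.417×10^-15 J, so L = 2·6.626×10^-34/√(8·1.673×10^-27·7.417×10^-15) = 1.33×10^-13 m = 133 fm.

L = 133 fm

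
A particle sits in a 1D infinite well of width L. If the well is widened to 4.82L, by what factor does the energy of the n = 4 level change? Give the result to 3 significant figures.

E_n ∝ 1/L², so the energy scales by 1/4.82² = 0.0430.

0.0430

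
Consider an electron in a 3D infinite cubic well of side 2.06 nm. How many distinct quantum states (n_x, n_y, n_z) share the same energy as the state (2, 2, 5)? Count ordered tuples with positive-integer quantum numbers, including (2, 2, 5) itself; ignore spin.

The level has n_x² + n_y² + n_z² = 33. The ordered positive-integer solutions are (1, 4, 4), (2, 2, 5), (2, 5, 2), (4, 1, 4), (4, 4, 1), (5, 2, 2).
That gives 6 states.

degeneracy = 6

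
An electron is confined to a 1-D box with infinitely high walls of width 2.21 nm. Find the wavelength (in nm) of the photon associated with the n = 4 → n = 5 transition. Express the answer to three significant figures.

λ = 1.79×10^3 nm

E_1 = h²/(8m_eL²) = 1.234×10^-20 J, so ΔE = (5² − 4²)E_1 = 1.111×10^-19 J.
λ = hc/ΔE = (6.626×10^-34·2.998×10^8)/1.111×10^-19 = 1.79×10^-6 m = 1.79×10^3 nm.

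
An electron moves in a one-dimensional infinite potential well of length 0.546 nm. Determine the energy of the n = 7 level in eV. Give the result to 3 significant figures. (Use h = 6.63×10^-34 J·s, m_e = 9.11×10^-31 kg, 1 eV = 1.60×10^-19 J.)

E_7 = 62.0 eV

For an infinite well E_n = n²h²/(8m_eL²), so E_1 = h²/(8m_eL²) = (6.63×10^-34)²/(8·9.11×10^-31·(5.46×10^-10 m)²) = 2.023×10^-19 J.
Then E_7 = 7²·E_1 = 49·2.023×10^-19 J = 9.913×10^-18 J.
Converting, E_7 = 9.913×10^-18 J / (1.60×10^-19 J/eV) = 62.0 eV.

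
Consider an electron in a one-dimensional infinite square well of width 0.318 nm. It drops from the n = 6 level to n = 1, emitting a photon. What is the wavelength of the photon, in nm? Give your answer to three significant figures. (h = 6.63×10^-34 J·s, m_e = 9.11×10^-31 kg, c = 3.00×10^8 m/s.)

E_1 = h²/(8m_eL²) = 5.964×10^-19 J, so ΔE = (6² − 1²)E_1 = 2.087×10^-17 J.
λ = hc/ΔE = (6.63×10^-34·3.00×10^8)/2.087×10^-17 = 9.53×10^-9 m = 9.53 nm.

λ = 9.53 nm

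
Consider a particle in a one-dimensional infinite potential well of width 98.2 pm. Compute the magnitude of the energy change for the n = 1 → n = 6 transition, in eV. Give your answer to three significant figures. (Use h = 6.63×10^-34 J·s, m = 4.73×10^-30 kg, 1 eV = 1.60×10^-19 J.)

E_1 = h²/(8mL²) = 1.205×10^-18 J.
|ΔE| = |1² − 6²|·E_1 = 35·1.205×10^-18 J = 4.217×10^-17 J = 264 eV.

|ΔE| = 264 eV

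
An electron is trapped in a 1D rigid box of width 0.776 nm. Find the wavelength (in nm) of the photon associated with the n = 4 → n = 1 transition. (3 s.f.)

λ = 132 nm

E_1 = h²/(8m_eL²) = 1.001×10^-19 J, so ΔE = (4² − 1²)E_1 = 1.502×10^-18 J.
λ = hc/ΔE = (6.626×10^-34·2.998×10^8)/1.502×10^-18 = 1.32×10^-7 m = 132 nm.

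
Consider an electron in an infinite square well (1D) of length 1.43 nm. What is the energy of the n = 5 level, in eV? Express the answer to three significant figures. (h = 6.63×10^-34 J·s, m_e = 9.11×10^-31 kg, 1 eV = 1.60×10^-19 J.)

E_5 = 4.61 eV

For an infinite well E_n = n²h²/(8m_eL²), so E_1 = h²/(8m_eL²) = (6.63×10^-34)²/(8·9.11×10^-31·(1.43×10^-9 m)²) = 2.949×10^-20 J.
Then E_5 = 5²·E_1 = 25·2.949×10^-20 J = 7.372×10^-19 J.
Converting, E_5 = 7.372×10^-19 J / (1.60×10^-19 J/eV) = 4.61 eV.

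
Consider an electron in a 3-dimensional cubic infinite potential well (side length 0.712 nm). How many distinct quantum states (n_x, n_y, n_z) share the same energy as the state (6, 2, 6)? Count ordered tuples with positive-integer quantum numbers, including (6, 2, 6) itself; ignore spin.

The level has n_x² + n_y² + n_z² = 76. The ordered positive-integer solutions are (2, 6, 6), (6, 2, 6), (6, 6, 2).
That gives 3 states.

degeneracy = 3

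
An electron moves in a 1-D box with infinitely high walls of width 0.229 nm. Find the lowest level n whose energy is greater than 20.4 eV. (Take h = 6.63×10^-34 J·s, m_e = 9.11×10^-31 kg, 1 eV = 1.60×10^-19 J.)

E_1 = h²/(8m_eL²) = 1.150×10^-18 J = 7.188 eV.
Need n² > 20.4/7.188 = 2.838, i.e. n > 1.685.
The smallest integer satisfying this is n = 2.

n = 2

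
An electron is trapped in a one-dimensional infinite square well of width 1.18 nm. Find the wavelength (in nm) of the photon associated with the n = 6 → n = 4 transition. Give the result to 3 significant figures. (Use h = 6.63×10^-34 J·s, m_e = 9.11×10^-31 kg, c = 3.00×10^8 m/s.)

λ = 230 nm

E_1 = h²/(8m_eL²) = 4.332×10^-20 J, so ΔE = (6² − 4²)E_1 = 8.664×10^-19 J.
λ = hc/ΔE = (6.63×10^-34·3.00×10^8)/8.664×10^-19 = 2.30×10^-7 m = 230 nm.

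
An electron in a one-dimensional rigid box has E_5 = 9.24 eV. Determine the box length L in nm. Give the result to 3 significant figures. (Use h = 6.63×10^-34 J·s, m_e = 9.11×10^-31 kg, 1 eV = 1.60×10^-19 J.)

L = 1.01 nm

From E_n = n²h²/(8m_eL²), L = n·h/√(8m_eE_n).
E_5 = 9.24 eV = 1.478×10^-18 J, so L = 5·6.63×10^-34/√(8·9.11×10^-31·1.478×10^-18) = 1.01×10^-9 m = 1.01 nm.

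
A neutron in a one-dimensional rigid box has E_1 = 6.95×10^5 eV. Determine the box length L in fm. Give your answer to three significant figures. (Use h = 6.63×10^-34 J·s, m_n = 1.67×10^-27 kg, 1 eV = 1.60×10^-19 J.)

From E_n = n²h²/(8m_nL²), L = n·h/√(8m_nE_n).
E_1 = 6.95×10^5 eV = 1.112×10^-13 J, so L = 1·6.63×10^-34/√(8·1.67×10^-27·1.112×10^-13) = 1.72×10^-14 m = 17.2 fm.

L = 17.2 fm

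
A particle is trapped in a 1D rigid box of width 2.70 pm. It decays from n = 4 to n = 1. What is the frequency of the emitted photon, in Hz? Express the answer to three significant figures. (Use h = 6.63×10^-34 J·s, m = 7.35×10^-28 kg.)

E_1 = h²/(8mL²) = 1.025×10^-17 J and ΔE = (4² − 1²)E_1 = 1.538×10^-16 J.
f = ΔE/h = 1.538×10^-16/6.63×10^-34 = 2.32×10^17 Hz.

f = 2.32×10^17 Hz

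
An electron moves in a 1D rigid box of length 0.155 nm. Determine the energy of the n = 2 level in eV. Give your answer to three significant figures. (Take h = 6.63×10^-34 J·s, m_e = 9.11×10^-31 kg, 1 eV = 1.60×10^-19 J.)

E_2 = 62.8 eV

For an infinite well E_n = n²h²/(8m_eL²), so E_1 = h²/(8m_eL²) = (6.63×10^-34)²/(8·9.11×10^-31·(1.55×10^-10 m)²) = 2.510×10^-18 J.
Then E_2 = 2²·E_1 = 4·2.510×10^-18 J = 1.004×10^-17 J.
Converting, E_2 = 1.004×10^-17 J / (1.60×10^-19 J/eV) = 62.8 eV.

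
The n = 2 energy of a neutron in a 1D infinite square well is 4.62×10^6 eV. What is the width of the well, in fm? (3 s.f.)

L = 13.3 fm

From E_n = n²h²/(8m_nL²), L = n·h/√(8m_nE_n).
E_2 = 4.62×10^6 eV = 7.401×10^-13 J, so L = 2·6.626×10^-34/√(8·1.675×10^-27·7.401×10^-13) = 1.33×10^-14 m = 13.3 fm.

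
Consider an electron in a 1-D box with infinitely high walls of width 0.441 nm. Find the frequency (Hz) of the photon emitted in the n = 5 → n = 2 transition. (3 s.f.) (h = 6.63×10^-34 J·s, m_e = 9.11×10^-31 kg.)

E_1 = h²/(8m_eL²) = 3.101×10^-19 J and ΔE = (5² − 2²)E_1 = 6.512×10^-18 J.
f = ΔE/h = 6.512×10^-18/6.63×10^-34 = 9.82×10^15 Hz.

f = 9.82×10^15 Hz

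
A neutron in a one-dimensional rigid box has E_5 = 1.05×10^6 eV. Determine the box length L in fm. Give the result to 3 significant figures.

L = 69.8 fm

From E_n = n²h²/(8m_nL²), L = n·h/√(8m_nE_n).
E_5 = 1.05×10^6 eV = 1.682×10^-13 J, so L = 5·6.626×10^-34/√(8·1.675×10^-27·1.682×10^-13) = 6.98×10^-14 m = 69.8 fm.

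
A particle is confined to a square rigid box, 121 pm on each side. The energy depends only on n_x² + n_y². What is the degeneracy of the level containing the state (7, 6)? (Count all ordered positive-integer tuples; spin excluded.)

degeneracy = 4

The level has n_x² + n_y² = 85. The ordered positive-integer solutions are (2, 9), (6, 7), (7, 6), (9, 2).
That gives 4 states.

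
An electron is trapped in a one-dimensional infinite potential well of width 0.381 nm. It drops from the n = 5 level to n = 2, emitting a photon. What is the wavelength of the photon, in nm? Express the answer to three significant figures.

λ = 22.8 nm

E_1 = h²/(8m_eL²) = 4.150×10^-19 J, so ΔE = (5² − 2²)E_1 = 8.715×10^-18 J.
λ = hc/ΔE = (6.626×10^-34·2.998×10^8)/8.715×10^-18 = 2.28×10^-8 m = 22.8 nm.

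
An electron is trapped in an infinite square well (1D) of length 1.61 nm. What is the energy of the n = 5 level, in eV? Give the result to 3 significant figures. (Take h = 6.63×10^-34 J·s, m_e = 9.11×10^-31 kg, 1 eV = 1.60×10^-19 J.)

For an infinite well E_n = n²h²/(8m_eL²), so E_1 = h²/(8m_eL²) = (6.63×10^-34)²/(8·9.11×10^-31·(1.61×10^-9 m)²) = 2.327×10^-20 J.
Then E_5 = 5²·E_1 = 25·2.327×10^-20 J = 5.818×10^-19 J.
Converting, E_5 = 5.818×10^-19 J / (1.60×10^-19 J/eV) = 3.64 eV.

E_5 = 3.64 eV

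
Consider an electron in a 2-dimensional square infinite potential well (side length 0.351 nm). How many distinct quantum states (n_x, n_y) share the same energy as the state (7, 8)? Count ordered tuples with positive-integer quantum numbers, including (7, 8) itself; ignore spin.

The level has n_x² + n_y² = 113. The ordered positive-integer solutions are (7, 8), (8, 7).
That gives 2 states.

degeneracy = 2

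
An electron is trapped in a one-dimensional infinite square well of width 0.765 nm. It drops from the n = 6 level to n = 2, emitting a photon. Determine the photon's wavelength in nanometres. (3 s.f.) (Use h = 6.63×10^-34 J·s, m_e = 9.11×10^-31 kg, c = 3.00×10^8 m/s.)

λ = 60.3 nm

E_1 = h²/(8m_eL²) = 1.031×10^-19 J, so ΔE = (6² − 2²)E_1 = 3.299×10^-18 J.
λ = hc/ΔE = (6.63×10^-34·3.00×10^8)/3.299×10^-18 = 6.03×10^-8 m = 60.3 nm.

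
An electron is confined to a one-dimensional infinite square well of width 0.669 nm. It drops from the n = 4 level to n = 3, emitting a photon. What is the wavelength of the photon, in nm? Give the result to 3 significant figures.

E_1 = h²/(8m_eL²) = 1.346×10^-19 J, so ΔE = (4² − 3²)E_1 = 9.422×10^-19 J.
λ = hc/ΔE = (6.626×10^-34·2.998×10^8)/9.422×10^-19 = 2.11×10^-7 m = 211 nm.

λ = 211 nm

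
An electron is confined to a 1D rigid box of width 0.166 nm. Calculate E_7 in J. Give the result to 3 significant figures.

For an infinite well E_n = n²h²/(8m_eL²), so E_1 = h²/(8m_eL²) = (6.626×10^-34)²/(8·9.109×10^-31·(1.66×10^-10 m)²) = 2.186×10^-18 J.
Then E_7 = 7²·E_1 = 49·2.186×10^-18 J = 1.07×10^-16 J.

E_7 = 1.07×10^-16 J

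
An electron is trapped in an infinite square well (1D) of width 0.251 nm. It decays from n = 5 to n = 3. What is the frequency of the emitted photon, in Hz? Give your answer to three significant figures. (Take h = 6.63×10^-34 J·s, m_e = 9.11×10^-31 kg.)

f = 2.31×10^16 Hz

E_1 = h²/(8m_eL²) = 9.574×10^-19 J and ΔE = (5² − 3²)E_1 = 1.532×10^-17 J.
f = ΔE/h = 1.532×10^-17/6.63×10^-34 = 2.31×10^16 Hz.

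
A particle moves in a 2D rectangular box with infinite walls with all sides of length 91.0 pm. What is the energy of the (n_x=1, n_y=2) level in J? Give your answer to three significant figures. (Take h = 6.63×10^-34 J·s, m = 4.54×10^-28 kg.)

For a 2D rectangular well E = (h²/8m)·Σ n_i²/L_i² = (6.63×10^-34)²/(8·4.54×10^-28) · [1²/(91.0 pm)² + 2²/(91.0 pm)²].
Evaluating gives E = 7.31×10^-20 J.

E = 7.31×10^-20 J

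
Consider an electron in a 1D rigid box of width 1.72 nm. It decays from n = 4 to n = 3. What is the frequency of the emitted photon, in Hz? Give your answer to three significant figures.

E_1 = h²/(8m_eL²) = 2.037×10^-20 J and ΔE = (4² − 3²)E_1 = 1.426×10^-19 J.
f = ΔE/h = 1.426×10^-19/6.626×10^-34 = 2.15×10^14 Hz.

f = 2.15×10^14 Hz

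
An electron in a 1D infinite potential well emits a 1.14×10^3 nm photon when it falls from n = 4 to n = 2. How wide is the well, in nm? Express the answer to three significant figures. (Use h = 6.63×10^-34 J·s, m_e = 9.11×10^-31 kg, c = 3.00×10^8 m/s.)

The photon carries ΔE = hc/λ = 6.63×10^-34·3.00×10^8/1.14×10^-6 m = 1.745×10^-19 J.
Since ΔE = (4² − 2²)E_1, E_1 = 1.454×10^-20 J, and L = h/√(8m_eE_1) = 2.04×10^-9 m = 2.04 nm.

L = 2.04 nm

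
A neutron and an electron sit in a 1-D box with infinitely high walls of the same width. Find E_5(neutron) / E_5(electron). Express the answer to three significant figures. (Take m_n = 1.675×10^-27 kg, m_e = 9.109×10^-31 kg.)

E_n ∝ 1/m at fixed n and L, so the ratio is m_e/m_n = 9.109×10^-31/1.675×10^-27 = 5.44×10^-4.

5.44×10^-4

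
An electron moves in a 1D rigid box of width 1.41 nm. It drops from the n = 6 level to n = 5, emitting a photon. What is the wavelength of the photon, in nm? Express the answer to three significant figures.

E_1 = h²/(8m_eL²) = 3.030×10^-20 J, so ΔE = (6² − 5²)E_1 = 3.333×10^-19 J.
λ = hc/ΔE = (6.626×10^-34·2.998×10^8)/3.333×10^-19 = 5.96×10^-7 m = 596 nm.

λ = 596 nm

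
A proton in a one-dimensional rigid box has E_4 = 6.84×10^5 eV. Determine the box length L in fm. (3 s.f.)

From E_n = n²h²/(8m_pL²), L = n·h/√(8m_pE_n).
E_4 = 6.84×10^5 eV = 1.096×10^-13 J, so L = 4·6.626×10^-34/√(8·1.673×10^-27·1.096×10^-13) = 6.92×10^-14 m = 69.2 fm.

L = 69.2 fm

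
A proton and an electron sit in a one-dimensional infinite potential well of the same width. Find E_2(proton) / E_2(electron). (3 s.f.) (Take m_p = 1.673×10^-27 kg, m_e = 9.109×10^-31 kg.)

5.44×10^-4

E_n ∝ 1/m at fixed n and L, so the ratio is m_e/m_p = 9.109×10^-31/1.673×10^-27 = 5.44×10^-4.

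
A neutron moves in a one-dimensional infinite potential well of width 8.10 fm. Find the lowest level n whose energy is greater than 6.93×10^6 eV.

E_1 = h²/(8m_nL²) = 4.994×10^-13 J = 3.117×10^6 eV.
Need n² > 6.93×10^6/3.117×10^6 = 2.223, i.e. n > 1.491.
The smallest integer satisfying this is n = 2.

n = 2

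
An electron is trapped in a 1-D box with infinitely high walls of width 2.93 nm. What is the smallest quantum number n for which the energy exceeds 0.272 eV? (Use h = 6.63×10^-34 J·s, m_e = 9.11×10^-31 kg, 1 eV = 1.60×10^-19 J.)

E_1 = h²/(8m_eL²) = 7.026×10^-21 J = 0.04391 eV.
Need n² > 0.272/0.04391 = 6.194, i.e. n > 2.489.
The smallest integer satisfying this is n = 3.

n = 3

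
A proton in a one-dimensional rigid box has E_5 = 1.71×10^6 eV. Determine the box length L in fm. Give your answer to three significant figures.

From E_n = n²h²/(8m_pL²), L = n·h/√(8m_pE_n).
E_5 = 1.71×10^6 eV = 2.739×10^-13 J, so L = 5·6.626×10^-34/√(8·1.673×10^-27·2.739×10^-13) = 5.47×10^-14 m = 54.7 fm.

L = 54.7 fm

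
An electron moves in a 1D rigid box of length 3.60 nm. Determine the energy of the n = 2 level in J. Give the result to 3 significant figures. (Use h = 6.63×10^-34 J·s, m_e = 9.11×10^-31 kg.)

E_2 = 1.86×10^-20 J

For an infinite well E_n = n²h²/(8m_eL²), so E_1 = h²/(8m_eL²) = (6.63×10^-34)²/(8·9.11×10^-31·(3.60×10^-9 m)²) = 4.654×10^-21 J.
Then E_2 = 2²·E_1 = 4·4.654×10^-21 J = 1.86×10^-20 J.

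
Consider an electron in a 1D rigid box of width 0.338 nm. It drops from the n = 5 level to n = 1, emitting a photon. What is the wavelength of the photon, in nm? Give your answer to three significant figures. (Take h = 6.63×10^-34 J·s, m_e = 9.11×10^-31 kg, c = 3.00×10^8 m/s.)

λ = 15.7 nm

E_1 = h²/(8m_eL²) = 5.279×10^-19 J, so ΔE = (5² − 1²)E_1 = 1.267×10^-17 J.
λ = hc/ΔE = (6.63×10^-34·3.00×10^8)/1.267×10^-17 = 1.57×10^-8 m = 15.7 nm.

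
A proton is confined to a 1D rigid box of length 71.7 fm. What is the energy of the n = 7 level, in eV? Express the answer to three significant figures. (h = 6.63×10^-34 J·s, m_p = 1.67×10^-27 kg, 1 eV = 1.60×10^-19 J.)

E_7 = 1.96×10^6 eV

For an infinite well E_n = n²h²/(8m_pL²), so E_1 = h²/(8m_pL²) = (6.63×10^-34)²/(8·1.67×10^-27·(7.17×10^-14 m)²) = 6.400×10^-15 J.
Then E_7 = 7²·E_1 = 49·6.400×10^-15 J = 3.136×10^-13 J.
Converting, E_7 = 3.136×10^-13 J / (1.60×10^-19 J/eV) = 1.96×10^6 eV.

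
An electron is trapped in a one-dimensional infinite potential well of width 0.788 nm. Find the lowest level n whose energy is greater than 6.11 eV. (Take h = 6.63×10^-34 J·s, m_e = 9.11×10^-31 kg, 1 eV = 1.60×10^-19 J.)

E_1 = h²/(8m_eL²) = 9.713×10^-20 J = 0.6071 eV.
Need n² > 6.11/0.6071 = 10.06, i.e. n > 3.172.
The smallest integer satisfying this is n = 4.

n = 4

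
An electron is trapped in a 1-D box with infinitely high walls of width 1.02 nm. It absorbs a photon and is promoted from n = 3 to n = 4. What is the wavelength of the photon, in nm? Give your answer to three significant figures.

λ = 490 nm

E_1 = h²/(8m_eL²) = 5.791×10^-20 J, so ΔE = (4² − 3²)E_1 = 4.054×10^-19 J.
λ = hc/ΔE = (6.626×10^-34·2.998×10^8)/4.054×10^-19 = 4.90×10^-7 m = 490 nm.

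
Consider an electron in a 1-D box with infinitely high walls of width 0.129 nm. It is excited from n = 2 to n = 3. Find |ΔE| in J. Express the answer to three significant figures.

|ΔE| = 1.81×10^-17 J

E_1 = h²/(8m_eL²) = 3.620×10^-18 J.
|ΔE| = |2² − 3²|·E_1 = 5·3.620×10^-18 J = 1.81×10^-17 J.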